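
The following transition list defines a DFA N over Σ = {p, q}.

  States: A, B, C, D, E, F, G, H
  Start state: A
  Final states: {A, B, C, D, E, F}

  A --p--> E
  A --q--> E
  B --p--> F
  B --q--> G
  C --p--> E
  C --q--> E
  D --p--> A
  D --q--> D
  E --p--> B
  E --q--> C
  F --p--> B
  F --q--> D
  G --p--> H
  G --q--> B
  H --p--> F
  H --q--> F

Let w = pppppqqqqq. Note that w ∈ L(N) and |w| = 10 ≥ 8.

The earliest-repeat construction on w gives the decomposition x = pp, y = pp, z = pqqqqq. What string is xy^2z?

xy^2z = pp·pp·pp·pqqqqq = pppppppqqqqq.
Reading y = pp takes N from B back to B, so after x·y·y the machine is still in B, and z then leads to the accepting state D. Hence pppppppqqqqq ∈ L(N).

pppppppqqqqq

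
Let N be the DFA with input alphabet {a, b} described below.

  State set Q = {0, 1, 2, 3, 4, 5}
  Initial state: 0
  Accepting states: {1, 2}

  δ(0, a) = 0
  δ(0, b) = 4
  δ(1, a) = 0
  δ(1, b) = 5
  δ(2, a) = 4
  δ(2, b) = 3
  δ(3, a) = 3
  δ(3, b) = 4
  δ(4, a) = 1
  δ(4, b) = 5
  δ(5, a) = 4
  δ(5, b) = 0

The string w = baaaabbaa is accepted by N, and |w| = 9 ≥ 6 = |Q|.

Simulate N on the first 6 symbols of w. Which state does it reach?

4

Run of N on the first 6 characters of w = b a a a a b:
  step 0: 0  (start)
  step 1: 4  (read b: 0→4)
  step 2: 1  (read a: 4→1)
  step 3: 0  (read a: 1→0)
  step 4: 0  (read a: 0→0)
  step 5: 0  (read a: 0→0)
  step 6: 4  (read b: 0→4)

After reading 6 characters, N is in state 4.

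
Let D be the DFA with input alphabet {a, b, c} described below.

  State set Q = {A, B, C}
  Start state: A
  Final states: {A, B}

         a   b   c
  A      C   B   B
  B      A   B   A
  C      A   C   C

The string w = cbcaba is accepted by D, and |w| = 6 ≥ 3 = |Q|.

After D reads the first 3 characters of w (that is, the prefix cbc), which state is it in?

A

Run of D on the first 3 characters of w = c b c:
  step 0: A  (start)
  step 1: B  (read c: A→B)
  step 2: B  (read b: B→B)
  step 3: A  (read c: B→A)

After reading 3 characters, D is in state A.
(This kind of state-tracing is the core of the pumping-lemma construction: with 3 states, pigeonhole forces a repeat within the first 3 steps.)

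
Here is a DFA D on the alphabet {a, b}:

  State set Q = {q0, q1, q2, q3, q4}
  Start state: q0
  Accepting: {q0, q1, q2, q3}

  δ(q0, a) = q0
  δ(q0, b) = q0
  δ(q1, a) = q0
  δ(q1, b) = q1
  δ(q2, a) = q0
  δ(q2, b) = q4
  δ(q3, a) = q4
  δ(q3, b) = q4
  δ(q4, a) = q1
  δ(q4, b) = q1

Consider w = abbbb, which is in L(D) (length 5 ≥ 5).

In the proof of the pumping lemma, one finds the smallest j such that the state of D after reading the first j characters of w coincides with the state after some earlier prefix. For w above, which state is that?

Run of D on w = a b b b b:
  step 0: q0  (start)
  step 1: q0  (read a: q0→q0)   ← first repeat (q0 seen earlier)
  step 2: q0  (read b: q0→q0)
  step 3: q0  (read b: q0→q0)
  step 4: q0  (read b: q0→q0)
  step 5: q0  (read b: q0→q0)

The earliest repeat is at step j = 1: D is in q0, which it already visited at step i = 0.
Since D has 5 states, any run of length ≥ 5 visits 5+1 states, so by pigeonhole some state repeats within the first 5 steps — that repeat gives the pumpable loop.

q0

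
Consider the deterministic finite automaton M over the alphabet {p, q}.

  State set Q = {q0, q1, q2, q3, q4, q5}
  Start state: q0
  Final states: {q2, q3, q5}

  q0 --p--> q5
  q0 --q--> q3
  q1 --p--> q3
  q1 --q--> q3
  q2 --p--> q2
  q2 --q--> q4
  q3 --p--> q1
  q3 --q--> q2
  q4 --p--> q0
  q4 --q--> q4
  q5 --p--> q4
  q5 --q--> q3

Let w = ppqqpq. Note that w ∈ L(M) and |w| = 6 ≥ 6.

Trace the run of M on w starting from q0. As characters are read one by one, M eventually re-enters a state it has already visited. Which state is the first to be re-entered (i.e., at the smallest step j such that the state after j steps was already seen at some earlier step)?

State sequence: q0 -p-> q5 -p-> q4 -q-> q4 -q-> q4 -p-> q0 -q-> q3
First repeat at step 3: q4 was already visited.

The earliest repeat is at step j = 3: M is in q4, which it already visited at step i = 2.

q4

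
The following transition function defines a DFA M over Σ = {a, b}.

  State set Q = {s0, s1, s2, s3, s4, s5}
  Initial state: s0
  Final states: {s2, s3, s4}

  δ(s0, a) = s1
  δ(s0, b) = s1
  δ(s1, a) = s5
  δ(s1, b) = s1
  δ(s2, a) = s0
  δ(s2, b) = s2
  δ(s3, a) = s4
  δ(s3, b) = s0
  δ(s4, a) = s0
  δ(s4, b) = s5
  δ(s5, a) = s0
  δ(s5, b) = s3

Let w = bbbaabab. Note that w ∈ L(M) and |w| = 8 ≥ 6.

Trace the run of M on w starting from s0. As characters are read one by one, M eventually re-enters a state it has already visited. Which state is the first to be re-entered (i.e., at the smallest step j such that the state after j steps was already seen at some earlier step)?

State sequence: s0 -b-> s1 -b-> s1 -b-> s1 -a-> s5 -a-> s0 -b-> s1 -a-> s5 -b-> s3
First repeat at step 2: s1 was already visited.

The earliest repeat is at step j = 2: M is in s1, which it already visited at step i = 1.

s1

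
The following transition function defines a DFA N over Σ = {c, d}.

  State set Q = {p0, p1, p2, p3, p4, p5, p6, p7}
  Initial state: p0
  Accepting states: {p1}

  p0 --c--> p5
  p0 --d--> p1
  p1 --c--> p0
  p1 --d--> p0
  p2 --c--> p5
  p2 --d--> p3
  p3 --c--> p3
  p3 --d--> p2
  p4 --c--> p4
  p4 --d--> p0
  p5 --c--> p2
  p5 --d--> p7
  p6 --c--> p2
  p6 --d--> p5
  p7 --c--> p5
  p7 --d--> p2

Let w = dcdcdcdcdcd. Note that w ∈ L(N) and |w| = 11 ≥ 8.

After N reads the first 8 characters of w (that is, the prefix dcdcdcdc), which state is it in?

p0

State sequence: p0 -d-> p1 -c-> p0 -d-> p1 -c-> p0 -d-> p1 -c-> p0 -d-> p1 -c-> p0

After reading 8 characters, N is in state p0.
(This kind of state-tracing is the core of the pumping-lemma construction: with 8 states, pigeonhole forces a repeat within the first 8 steps.)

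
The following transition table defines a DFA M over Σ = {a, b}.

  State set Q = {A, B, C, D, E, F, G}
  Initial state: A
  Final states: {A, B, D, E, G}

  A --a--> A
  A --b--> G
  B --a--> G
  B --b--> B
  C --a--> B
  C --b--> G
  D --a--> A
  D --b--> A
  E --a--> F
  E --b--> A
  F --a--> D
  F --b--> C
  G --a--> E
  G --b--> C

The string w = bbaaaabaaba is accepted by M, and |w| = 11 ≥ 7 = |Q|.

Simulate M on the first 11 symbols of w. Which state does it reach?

B

State sequence: A -b-> G -b-> C -a-> B -a-> G -a-> E -a-> F -b-> C -a-> B -a-> G -b-> C -a-> B

After reading 11 characters, M is in state B.
(This kind of state-tracing is the core of the pumping-lemma construction: with 7 states, pigeonhole forces a repeat within the first 7 steps.)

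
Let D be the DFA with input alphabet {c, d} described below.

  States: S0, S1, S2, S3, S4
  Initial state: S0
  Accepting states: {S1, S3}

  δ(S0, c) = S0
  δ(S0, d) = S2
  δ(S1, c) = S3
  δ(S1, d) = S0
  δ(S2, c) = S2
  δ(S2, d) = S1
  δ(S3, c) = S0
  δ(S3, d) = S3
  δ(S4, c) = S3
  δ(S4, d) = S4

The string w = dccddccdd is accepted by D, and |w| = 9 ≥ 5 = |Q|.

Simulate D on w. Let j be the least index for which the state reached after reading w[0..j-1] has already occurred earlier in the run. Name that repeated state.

S2

Run of D on w = d c c d d c c d d:
  step 0: S0  (start)
  step 1: S2  (read d: S0→S2)
  step 2: S2  (read c: S2→S2)   ← first repeat (S2 seen earlier)
  step 3: S2  (read c: S2→S2)
  step 4: S1  (read d: S2→S1)
  step 5: S0  (read d: S1→S0)
  step 6: S0  (read c: S0→S0)
  step 7: S0  (read c: S0→S0)
  step 8: S2  (read d: S0→S2)
  step 9: S1  (read d: S2→S1)

The earliest repeat is at step j = 2: D is in S2, which it already visited at step i = 1.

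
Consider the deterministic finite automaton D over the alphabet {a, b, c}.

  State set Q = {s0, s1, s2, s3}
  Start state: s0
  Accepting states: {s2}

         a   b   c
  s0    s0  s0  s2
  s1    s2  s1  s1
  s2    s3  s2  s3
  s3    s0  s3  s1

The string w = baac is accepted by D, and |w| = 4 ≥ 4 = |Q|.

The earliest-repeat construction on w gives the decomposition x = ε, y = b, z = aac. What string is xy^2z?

xy^2z = ε·b·b·aac = bbaac.
Reading y = b takes D from s0 back to s0, so after x·y·y the machine is still in s0, and z then leads to the accepting state s2. Hence bbaac ∈ L(D).

bbaac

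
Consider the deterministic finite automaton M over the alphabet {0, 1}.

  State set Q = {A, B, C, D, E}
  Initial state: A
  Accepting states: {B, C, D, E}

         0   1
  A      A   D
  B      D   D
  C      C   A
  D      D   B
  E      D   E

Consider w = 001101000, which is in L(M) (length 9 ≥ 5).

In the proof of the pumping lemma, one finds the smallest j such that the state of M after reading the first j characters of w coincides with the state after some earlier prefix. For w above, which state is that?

A

Run of M on w = 0 0 1 1 0 1 0 0 0:
  step 0: A  (start)
  step 1: A  (read 0: A→A)   ← first repeat (A seen earlier)
  step 2: A  (read 0: A→A)
  step 3: D  (read 1: A→D)
  step 4: B  (read 1: D→B)
  step 5: D  (read 0: B→D)
  step 6: B  (read 1: D→B)
  step 7: D  (read 0: B→D)
  step 8: D  (read 0: D→D)
  step 9: D  (read 0: D→D)

The earliest repeat is at step j = 1: M is in A, which it already visited at step i = 0.
Pumping length from the standard proof: p = 5 (the number of states). The repeated state found above gives |xy| = j ≤ 5 and |y| = j − i ≥ 1.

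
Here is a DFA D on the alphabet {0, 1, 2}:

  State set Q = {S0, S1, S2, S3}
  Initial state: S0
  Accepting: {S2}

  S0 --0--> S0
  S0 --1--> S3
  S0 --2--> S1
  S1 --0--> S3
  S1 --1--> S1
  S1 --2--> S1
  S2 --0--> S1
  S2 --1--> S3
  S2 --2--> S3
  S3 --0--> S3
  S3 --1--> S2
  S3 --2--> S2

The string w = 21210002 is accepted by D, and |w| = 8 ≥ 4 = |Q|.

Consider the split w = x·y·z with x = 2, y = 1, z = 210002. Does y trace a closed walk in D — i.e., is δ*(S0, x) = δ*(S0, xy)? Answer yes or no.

Run of D on the first 2 characters of w = 2 1:
  step 0: S0  (start)
  step 1: S1  (read 2: S0→S1)
  step 2: S1  (read 1: S1→S1)

After x (step 1): S1. After xy (step 2): S1.
They match, so y = 1 drives D around a cycle from S1 back to itself; pumping y any number of times keeps D in S1 before reading z, and xyⁱz ∈ L(D) for every i ≥ 0.

yes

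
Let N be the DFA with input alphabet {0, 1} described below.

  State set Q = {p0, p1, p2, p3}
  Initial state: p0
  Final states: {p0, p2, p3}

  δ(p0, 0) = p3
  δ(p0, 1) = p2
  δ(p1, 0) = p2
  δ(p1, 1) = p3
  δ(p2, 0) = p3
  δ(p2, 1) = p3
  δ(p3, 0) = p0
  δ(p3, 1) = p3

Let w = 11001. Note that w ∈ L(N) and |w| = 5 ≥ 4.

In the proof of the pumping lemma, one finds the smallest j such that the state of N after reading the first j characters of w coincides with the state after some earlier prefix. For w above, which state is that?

p0

Run of N on w = 1 1 0 0 1:
  step 0: p0  (start)
  step 1: p2  (read 1: p0→p2)
  step 2: p3  (read 1: p2→p3)
  step 3: p0  (read 0: p3→p0)   ← first repeat (p0 seen earlier)
  step 4: p3  (read 0: p0→p3)
  step 5: p3  (read 1: p3→p3)

The earliest repeat is at step j = 3: N is in p0, which it already visited at step i = 0.
With |Q| = 4, pigeonhole forces a state repeat no later than step 4; the substring read between the first and second visits to that state can be pumped.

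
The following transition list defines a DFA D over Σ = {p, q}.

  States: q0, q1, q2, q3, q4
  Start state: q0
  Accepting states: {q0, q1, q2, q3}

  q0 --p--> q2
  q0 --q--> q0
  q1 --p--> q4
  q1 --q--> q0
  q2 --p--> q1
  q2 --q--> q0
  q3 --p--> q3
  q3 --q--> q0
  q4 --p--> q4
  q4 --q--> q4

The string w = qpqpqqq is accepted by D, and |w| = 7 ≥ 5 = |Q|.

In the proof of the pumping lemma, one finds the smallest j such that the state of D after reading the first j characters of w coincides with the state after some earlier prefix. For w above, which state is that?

State sequence: q0 -q-> q0 -p-> q2 -q-> q0 -p-> q2 -q-> q0 -q-> q0 -q-> q0
First repeat at step 1: q0 was already visited.

The earliest repeat is at step j = 1: D is in q0, which it already visited at step i = 0.

q0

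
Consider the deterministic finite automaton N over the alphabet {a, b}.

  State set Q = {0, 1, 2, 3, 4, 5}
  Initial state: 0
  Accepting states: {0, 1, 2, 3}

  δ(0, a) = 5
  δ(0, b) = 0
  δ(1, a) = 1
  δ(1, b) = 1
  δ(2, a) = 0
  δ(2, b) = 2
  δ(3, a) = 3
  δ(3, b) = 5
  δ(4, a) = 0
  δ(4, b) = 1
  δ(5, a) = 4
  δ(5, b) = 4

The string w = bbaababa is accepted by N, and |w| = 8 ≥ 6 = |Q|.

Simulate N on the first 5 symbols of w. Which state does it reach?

1

Run of N on the first 5 characters of w = b b a a b:
  step 0: 0  (start)
  step 1: 0  (read b: 0→0)
  step 2: 0  (read b: 0→0)
  step 3: 5  (read a: 0→5)
  step 4: 4  (read a: 5→4)
  step 5: 1  (read b: 4→1)

After reading 5 characters, N is in state 1.
(This kind of state-tracing is the core of the pumping-lemma construction: with 6 states, pigeonhole forces a repeat within the first 6 steps.)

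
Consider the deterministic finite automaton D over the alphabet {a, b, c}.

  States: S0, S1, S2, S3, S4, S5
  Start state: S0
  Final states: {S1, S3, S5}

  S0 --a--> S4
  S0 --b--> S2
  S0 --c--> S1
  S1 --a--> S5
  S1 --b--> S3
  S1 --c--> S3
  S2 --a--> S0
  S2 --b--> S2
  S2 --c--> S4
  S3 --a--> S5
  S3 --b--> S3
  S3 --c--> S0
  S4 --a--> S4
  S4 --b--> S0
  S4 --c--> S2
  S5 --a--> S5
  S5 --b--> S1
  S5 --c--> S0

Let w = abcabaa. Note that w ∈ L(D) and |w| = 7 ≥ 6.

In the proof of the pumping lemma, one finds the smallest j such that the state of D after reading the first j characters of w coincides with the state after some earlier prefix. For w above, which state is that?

Run of D on w = a b c a b a a:
  step 0: S0  (start)
  step 1: S4  (read a: S0→S4)
  step 2: S0  (read b: S4→S0)   ← first repeat (S0 seen earlier)
  step 3: S1  (read c: S0→S1)
  step 4: S5  (read a: S1→S5)
  step 5: S1  (read b: S5→S1)
  step 6: S5  (read a: S1→S5)
  step 7: S5  (read a: S5→S5)

The earliest repeat is at step j = 2: D is in S0, which it already visited at step i = 0.
With |Q| = 6, pigeonhole forces a state repeat no later than step 6; the substring read between the first and second visits to that state can be pumped.

S0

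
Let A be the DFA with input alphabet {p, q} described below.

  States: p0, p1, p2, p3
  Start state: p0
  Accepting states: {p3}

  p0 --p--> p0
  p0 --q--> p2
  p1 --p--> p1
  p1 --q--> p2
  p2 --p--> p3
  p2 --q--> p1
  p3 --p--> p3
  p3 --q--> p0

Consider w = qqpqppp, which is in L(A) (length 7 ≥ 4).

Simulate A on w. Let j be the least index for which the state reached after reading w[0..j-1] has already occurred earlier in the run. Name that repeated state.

State sequence: p0 -q-> p2 -q-> p1 -p-> p1 -q-> p2 -p-> p3 -p-> p3 -p-> p3
First repeat at step 3: p1 was already visited.

The earliest repeat is at step j = 3: A is in p1, which it already visited at step i = 2.
With |Q| = 4, pigeonhole forces a state repeat no later than step 4; the substring read between the first and second visits to that state can be pumped.

p1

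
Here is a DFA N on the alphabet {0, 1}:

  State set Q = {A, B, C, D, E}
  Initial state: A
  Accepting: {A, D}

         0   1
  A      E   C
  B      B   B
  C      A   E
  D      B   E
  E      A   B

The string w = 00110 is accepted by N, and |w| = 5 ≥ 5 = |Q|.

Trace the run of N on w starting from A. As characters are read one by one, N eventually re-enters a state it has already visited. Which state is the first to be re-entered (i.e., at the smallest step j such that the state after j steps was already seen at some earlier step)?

Run of N on w = 0 0 1 1 0:
  step 0: A  (start)
  step 1: E  (read 0: A→E)
  step 2: A  (read 0: E→A)   ← first repeat (A seen earlier)
  step 3: C  (read 1: A→C)
  step 4: E  (read 1: C→E)
  step 5: A  (read 0: E→A)

The earliest repeat is at step j = 2: N is in A, which it already visited at step i = 0.

A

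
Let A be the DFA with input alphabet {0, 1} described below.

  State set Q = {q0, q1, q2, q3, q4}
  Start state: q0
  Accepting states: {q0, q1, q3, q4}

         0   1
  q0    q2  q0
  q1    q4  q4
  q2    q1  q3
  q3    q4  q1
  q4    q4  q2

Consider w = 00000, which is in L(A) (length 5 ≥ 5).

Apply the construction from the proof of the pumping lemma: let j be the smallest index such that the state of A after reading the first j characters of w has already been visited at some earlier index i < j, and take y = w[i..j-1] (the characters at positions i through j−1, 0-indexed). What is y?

0

Run of A on w = 0 0 0 0 0:
  step 0: q0  (start)
  step 1: q2  (read 0: q0→q2)
  step 2: q1  (read 0: q2→q1)
  step 3: q4  (read 0: q1→q4)
  step 4: q4  (read 0: q4→q4)   ← first repeat (q4 seen earlier)
  step 5: q4  (read 0: q4→q4)

So i = 3, j = 4, giving x = w[0:3] = 000, y = w[3:4] = 0, z = w[4:5] = 0.
Check: |xy| = 4 ≤ 5 and |y| = 1 ≥ 1. Reading y takes A from q4 back to q4, so every xyⁱz is accepted.
The DFA has 5 states, so the proof of the pumping lemma guarantees a repeated state among the first 5+1 visited; the segment between the two visits is the pumpable y.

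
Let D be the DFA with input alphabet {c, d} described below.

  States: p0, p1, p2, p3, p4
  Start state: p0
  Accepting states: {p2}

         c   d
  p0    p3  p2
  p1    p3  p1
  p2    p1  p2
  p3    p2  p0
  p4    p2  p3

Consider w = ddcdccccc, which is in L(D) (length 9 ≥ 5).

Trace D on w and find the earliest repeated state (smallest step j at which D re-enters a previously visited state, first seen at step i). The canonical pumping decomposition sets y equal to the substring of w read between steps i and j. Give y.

State sequence: p0 -d-> p2 -d-> p2 -c-> p1 -d-> p1 -c-> p3 -c-> p2 -c-> p1 -c-> p3 -c-> p2
First repeat at step 2: p2 was already visited.

So i = 1, j = 2, giving x = w[0:1] = d, y = w[1:2] = d, z = w[2:9] = cdccccc.
Check: |xy| = 2 ≤ 5 and |y| = 1 ≥ 1. Reading y takes D from p2 back to p2, so every xyⁱz is accepted.

d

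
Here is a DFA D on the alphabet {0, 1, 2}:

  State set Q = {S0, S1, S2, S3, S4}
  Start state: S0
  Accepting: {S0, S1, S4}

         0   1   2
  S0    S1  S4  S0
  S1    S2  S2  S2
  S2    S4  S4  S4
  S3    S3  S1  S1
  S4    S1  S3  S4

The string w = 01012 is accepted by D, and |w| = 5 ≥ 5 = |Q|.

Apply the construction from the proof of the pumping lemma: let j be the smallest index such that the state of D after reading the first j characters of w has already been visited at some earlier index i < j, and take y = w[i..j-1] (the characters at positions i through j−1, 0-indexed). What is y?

Run of D on w = 0 1 0 1 2:
  step 0: S0  (start)
  step 1: S1  (read 0: S0→S1)
  step 2: S2  (read 1: S1→S2)
  step 3: S4  (read 0: S2→S4)
  step 4: S3  (read 1: S4→S3)
  step 5: S1  (read 2: S3→S1)   ← first repeat (S1 seen earlier)

So i = 1, j = 5, giving x = w[0:1] = 0, y = w[1:5] = 1012, z = w[5:5] = ε.
Check: |xy| = 5 ≤ 5 and |y| = 4 ≥ 1. Reading y takes D from S1 back to S1, so every xyⁱz is accepted.
With |Q| = 5, pigeonhole forces a state repeat no later than step 5; the substring read between the first and second visits to that state can be pumped.

1012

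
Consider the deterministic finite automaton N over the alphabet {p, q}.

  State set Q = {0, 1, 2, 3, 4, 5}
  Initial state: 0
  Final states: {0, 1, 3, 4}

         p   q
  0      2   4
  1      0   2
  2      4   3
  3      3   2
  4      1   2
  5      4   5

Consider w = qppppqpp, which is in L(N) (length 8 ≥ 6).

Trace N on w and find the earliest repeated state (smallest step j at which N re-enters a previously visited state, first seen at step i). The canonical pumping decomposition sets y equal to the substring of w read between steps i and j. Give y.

qpp

State sequence: 0 -q-> 4 -p-> 1 -p-> 0 -p-> 2 -p-> 4 -q-> 2 -p-> 4 -p-> 1
First repeat at step 3: 0 was already visited.

So i = 0, j = 3, giving x = w[0:0] = ε, y = w[0:3] = qpp, z = w[3:8] = ppqpp.
Check: |xy| = 3 ≤ 6 and |y| = 3 ≥ 1. Reading y takes N from 0 back to 0, so every xyⁱz is accepted.
Since N has 6 states, any run of length ≥ 6 visits 6+1 states, so by pigeonhole some state repeats within the first 6 steps — that repeat gives the pumpable loop.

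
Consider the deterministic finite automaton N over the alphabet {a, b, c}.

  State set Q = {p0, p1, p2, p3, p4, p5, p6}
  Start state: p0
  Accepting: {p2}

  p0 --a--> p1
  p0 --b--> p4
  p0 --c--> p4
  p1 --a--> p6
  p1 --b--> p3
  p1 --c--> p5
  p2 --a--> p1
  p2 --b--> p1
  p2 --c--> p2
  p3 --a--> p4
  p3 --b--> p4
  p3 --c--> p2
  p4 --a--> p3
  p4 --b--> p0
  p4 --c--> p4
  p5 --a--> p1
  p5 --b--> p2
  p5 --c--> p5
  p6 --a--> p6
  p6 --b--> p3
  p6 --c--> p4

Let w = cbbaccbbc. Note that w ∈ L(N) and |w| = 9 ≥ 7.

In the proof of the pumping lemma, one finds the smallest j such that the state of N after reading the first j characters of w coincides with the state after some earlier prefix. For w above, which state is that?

Run of N on w = c b b a c c b b c:
  step 0: p0  (start)
  step 1: p4  (read c: p0→p4)
  step 2: p0  (read b: p4→p0)   ← first repeat (p0 seen earlier)
  step 3: p4  (read b: p0→p4)
  step 4: p3  (read a: p4→p3)
  step 5: p2  (read c: p3→p2)
  step 6: p2  (read c: p2→p2)
  step 7: p1  (read b: p2→p1)
  step 8: p3  (read b: p1→p3)
  step 9: p2  (read c: p3→p2)

The earliest repeat is at step j = 2: N is in p0, which it already visited at step i = 0.

p0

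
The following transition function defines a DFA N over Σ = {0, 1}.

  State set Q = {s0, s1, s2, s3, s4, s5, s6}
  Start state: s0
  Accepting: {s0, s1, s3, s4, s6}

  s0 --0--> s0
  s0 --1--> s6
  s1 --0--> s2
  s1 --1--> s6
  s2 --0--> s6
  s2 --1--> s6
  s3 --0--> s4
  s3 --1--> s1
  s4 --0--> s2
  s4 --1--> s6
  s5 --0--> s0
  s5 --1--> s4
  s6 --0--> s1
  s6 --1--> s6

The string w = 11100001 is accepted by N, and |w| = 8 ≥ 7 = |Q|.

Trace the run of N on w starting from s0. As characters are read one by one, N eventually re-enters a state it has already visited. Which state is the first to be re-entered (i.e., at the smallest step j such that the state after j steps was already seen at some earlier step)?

State sequence: s0 -1-> s6 -1-> s6 -1-> s6 -0-> s1 -0-> s2 -0-> s6 -0-> s1 -1-> s6
First repeat at step 2: s6 was already visited.

The earliest repeat is at step j = 2: N is in s6, which it already visited at step i = 1.

s6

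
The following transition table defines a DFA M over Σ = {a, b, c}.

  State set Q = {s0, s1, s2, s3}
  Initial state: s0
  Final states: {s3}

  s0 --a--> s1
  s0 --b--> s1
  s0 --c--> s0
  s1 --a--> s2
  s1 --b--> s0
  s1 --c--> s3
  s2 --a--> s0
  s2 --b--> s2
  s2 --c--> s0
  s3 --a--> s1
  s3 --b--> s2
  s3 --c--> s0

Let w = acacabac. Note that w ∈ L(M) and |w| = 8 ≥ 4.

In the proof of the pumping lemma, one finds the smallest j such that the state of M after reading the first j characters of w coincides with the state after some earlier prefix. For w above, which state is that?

s1

Run of M on w = a c a c a b a c:
  step 0: s0  (start)
  step 1: s1  (read a: s0→s1)
  step 2: s3  (read c: s1→s3)
  step 3: s1  (read a: s3→s1)   ← first repeat (s1 seen earlier)
  step 4: s3  (read c: s1→s3)
  step 5: s1  (read a: s3→s1)
  step 6: s0  (read b: s1→s0)
  step 7: s1  (read a: s0→s1)
  step 8: s3  (read c: s1→s3)

The earliest repeat is at step j = 3: M is in s1, which it already visited at step i = 1.
Pumping length from the standard proof: p = 4 (the number of states). The repeated state found above gives |xy| = j ≤ 4 and |y| = j − i ≥ 1.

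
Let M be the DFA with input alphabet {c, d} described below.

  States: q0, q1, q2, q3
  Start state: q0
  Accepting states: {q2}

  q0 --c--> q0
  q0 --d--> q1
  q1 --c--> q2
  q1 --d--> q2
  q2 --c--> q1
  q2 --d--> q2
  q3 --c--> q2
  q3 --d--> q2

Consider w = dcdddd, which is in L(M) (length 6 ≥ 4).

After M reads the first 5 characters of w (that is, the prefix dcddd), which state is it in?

q2

Run of M on the first 5 characters of w = d c d d d:
  step 0: q0  (start)
  step 1: q1  (read d: q0→q1)
  step 2: q2  (read c: q1→q2)
  step 3: q2  (read d: q2→q2)
  step 4: q2  (read d: q2→q2)
  step 5: q2  (read d: q2→q2)

After reading 5 characters, M is in state q2.
(This kind of state-tracing is the core of the pumping-lemma construction: with 4 states, pigeonhole forces a repeat within the first 4 steps.)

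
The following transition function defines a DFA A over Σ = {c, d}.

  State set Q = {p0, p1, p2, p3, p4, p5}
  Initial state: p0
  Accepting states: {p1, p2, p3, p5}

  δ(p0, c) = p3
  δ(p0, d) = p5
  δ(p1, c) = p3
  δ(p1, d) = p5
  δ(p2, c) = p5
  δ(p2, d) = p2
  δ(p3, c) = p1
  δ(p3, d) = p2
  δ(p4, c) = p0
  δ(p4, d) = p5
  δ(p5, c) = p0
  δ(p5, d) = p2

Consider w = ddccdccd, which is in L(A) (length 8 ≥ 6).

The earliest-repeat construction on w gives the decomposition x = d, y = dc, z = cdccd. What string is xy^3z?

xy^3z = d·dc·dc·dc·cdccd = ddcdcdccdccd.
Reading y = dc takes A from p5 back to p5, so after x·y·y·y the machine is still in p5, and z then leads to the accepting state p2. Hence ddcdcdccdccd ∈ L(A).

ddcdcdccdccd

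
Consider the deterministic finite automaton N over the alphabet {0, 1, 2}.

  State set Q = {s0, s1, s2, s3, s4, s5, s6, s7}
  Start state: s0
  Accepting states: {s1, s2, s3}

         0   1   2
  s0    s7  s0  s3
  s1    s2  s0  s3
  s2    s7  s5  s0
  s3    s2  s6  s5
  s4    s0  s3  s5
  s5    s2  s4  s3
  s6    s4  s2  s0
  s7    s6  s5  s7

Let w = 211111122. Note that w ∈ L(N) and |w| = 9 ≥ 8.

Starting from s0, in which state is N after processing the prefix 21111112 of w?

Run of N on the first 8 characters of w = 2 1 1 1 1 1 1 2:
  step 0: s0  (start)
  step 1: s3  (read 2: s0→s3)
  step 2: s6  (read 1: s3→s6)
  step 3: s2  (read 1: s6→s2)
  step 4: s5  (read 1: s2→s5)
  step 5: s4  (read 1: s5→s4)
  step 6: s3  (read 1: s4→s3)
  step 7: s6  (read 1: s3→s6)
  step 8: s0  (read 2: s6→s0)

After reading 8 characters, N is in state s0.

s0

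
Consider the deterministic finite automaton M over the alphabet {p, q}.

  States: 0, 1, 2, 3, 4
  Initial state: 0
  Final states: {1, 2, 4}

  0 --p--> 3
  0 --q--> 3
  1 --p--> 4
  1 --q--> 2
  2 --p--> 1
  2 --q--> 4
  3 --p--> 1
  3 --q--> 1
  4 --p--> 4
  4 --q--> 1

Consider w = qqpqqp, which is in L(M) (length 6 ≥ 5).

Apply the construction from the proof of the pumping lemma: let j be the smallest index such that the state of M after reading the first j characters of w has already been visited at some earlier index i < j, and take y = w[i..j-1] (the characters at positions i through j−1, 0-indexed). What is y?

State sequence: 0 -q-> 3 -q-> 1 -p-> 4 -q-> 1 -q-> 2 -p-> 1
First repeat at step 4: 1 was already visited.

So i = 2, j = 4, giving x = w[0:2] = qq, y = w[2:4] = pq, z = w[4:6] = qp.
Check: |xy| = 4 ≤ 5 and |y| = 2 ≥ 1. Reading y takes M from 1 back to 1, so every xyⁱz is accepted.
Pumping length from the standard proof: p = 5 (the number of states). The repeated state found above gives |xy| = j ≤ 5 and |y| = j − i ≥ 1.

pq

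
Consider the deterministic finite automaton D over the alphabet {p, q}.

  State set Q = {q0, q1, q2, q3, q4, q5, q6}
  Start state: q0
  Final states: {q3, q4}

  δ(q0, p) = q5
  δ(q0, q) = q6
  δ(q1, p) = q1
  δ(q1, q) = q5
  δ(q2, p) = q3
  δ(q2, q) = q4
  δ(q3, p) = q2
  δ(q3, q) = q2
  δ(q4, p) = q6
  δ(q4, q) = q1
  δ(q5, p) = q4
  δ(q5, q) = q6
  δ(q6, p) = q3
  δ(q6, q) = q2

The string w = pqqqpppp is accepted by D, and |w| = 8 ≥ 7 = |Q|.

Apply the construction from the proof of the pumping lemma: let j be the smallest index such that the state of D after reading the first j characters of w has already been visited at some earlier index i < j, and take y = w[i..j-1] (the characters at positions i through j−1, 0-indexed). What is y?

State sequence: q0 -p-> q5 -q-> q6 -q-> q2 -q-> q4 -p-> q6 -p-> q3 -p-> q2 -p-> q3
First repeat at step 5: q6 was already visited.

So i = 2, j = 5, giving x = w[0:2] = pq, y = w[2:5] = qqp, z = w[5:8] = ppp.
Check: |xy| = 5 ≤ 7 and |y| = 3 ≥ 1. Reading y takes D from q6 back to q6, so every xyⁱz is accepted.
Pumping length from the standard proof: p = 7 (the number of states). The repeated state found above gives |xy| = j ≤ 7 and |y| = j − i ≥ 1.

qqp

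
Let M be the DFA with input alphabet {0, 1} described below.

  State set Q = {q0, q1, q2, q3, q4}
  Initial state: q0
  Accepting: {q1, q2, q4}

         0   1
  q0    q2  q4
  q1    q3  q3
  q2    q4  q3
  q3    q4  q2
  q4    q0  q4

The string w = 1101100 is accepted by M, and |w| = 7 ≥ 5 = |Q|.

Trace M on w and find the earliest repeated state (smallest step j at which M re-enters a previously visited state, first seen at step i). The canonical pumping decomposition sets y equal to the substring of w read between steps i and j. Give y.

1

State sequence: q0 -1-> q4 -1-> q4 -0-> q0 -1-> q4 -1-> q4 -0-> q0 -0-> q2
First repeat at step 2: q4 was already visited.

So i = 1, j = 2, giving x = w[0:1] = 1, y = w[1:2] = 1, z = w[2:7] = 01100.
Check: |xy| = 2 ≤ 5 and |y| = 1 ≥ 1. Reading y takes M from q4 back to q4, so every xyⁱz is accepted.
Pumping length from the standard proof: p = 5 (the number of states). The repeated state found above gives |xy| = j ≤ 5 and |y| = j − i ≥ 1.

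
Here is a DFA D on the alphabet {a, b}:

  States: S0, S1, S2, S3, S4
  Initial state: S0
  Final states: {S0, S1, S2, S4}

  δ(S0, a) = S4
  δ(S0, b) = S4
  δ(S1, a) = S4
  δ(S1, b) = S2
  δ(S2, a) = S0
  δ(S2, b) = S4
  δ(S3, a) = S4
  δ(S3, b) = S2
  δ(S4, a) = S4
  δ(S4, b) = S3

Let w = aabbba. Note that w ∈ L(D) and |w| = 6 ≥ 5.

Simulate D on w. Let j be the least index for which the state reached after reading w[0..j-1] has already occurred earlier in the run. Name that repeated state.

S4

Run of D on w = a a b b b a:
  step 0: S0  (start)
  step 1: S4  (read a: S0→S4)
  step 2: S4  (read a: S4→S4)   ← first repeat (S4 seen earlier)
  step 3: S3  (read b: S4→S3)
  step 4: S2  (read b: S3→S2)
  step 5: S4  (read b: S2→S4)
  step 6: S4  (read a: S4→S4)

The earliest repeat is at step j = 2: D is in S4, which it already visited at step i = 1.
Since D has 5 states, any run of length ≥ 5 visits 5+1 states, so by pigeonhole some state repeats within the first 5 steps — that repeat gives the pumpable loop.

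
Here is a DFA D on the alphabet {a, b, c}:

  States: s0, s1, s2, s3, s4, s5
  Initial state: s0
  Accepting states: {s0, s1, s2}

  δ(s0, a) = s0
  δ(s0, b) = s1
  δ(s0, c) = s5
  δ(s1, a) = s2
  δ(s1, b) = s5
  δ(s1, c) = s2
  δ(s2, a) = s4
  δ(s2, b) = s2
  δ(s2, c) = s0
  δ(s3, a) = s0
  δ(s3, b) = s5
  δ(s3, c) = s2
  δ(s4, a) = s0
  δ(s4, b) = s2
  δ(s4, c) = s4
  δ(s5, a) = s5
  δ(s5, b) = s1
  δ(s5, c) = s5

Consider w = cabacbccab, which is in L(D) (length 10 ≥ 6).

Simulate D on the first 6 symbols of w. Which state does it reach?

State sequence: s0 -c-> s5 -a-> s5 -b-> s1 -a-> s2 -c-> s0 -b-> s1

After reading 6 characters, D is in state s1.

s1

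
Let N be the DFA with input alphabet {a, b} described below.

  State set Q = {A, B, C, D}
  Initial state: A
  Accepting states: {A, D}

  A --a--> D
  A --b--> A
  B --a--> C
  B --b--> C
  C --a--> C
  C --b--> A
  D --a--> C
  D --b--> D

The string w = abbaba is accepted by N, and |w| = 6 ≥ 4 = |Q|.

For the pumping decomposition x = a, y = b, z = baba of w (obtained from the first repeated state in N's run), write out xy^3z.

xy^3z = a·b·b·b·baba = abbbbaba.
Reading y = b takes N from D back to D, so after x·y·y·y the machine is still in D, and z then leads to the accepting state D. Hence abbbbaba ∈ L(N).

abbbbaba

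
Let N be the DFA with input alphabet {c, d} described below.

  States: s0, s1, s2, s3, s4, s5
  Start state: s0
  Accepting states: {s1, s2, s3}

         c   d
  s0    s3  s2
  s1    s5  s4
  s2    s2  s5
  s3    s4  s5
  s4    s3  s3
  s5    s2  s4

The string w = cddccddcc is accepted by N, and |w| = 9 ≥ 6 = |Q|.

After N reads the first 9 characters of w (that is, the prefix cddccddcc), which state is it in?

s2

State sequence: s0 -c-> s3 -d-> s5 -d-> s4 -c-> s3 -c-> s4 -d-> s3 -d-> s5 -c-> s2 -c-> s2

After reading 9 characters, N is in state s2.
(This kind of state-tracing is the core of the pumping-lemma construction: with 6 states, pigeonhole forces a repeat within the first 6 steps.)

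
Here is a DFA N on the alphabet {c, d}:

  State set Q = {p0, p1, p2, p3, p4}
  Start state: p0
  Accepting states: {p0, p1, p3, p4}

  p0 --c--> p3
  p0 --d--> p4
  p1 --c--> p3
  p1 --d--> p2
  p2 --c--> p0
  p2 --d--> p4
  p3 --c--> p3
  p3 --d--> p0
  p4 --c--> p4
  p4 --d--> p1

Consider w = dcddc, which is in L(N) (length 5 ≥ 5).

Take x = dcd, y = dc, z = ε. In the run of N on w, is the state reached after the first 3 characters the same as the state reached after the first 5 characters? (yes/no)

no

Run of N on the first 5 characters of w = d c d d c:
  step 0: p0  (start)
  step 1: p4  (read d: p0→p4)
  step 2: p4  (read c: p4→p4)
  step 3: p1  (read d: p4→p1)
  step 4: p2  (read d: p1→p2)
  step 5: p0  (read c: p2→p0)

After x (step 3): p1. After xy (step 5): p0.
They differ (p1 ≠ p0), so y is not a cycle from the state after x; this split is not the one the pumping-lemma construction produces, and pumping y need not keep the string in L(N).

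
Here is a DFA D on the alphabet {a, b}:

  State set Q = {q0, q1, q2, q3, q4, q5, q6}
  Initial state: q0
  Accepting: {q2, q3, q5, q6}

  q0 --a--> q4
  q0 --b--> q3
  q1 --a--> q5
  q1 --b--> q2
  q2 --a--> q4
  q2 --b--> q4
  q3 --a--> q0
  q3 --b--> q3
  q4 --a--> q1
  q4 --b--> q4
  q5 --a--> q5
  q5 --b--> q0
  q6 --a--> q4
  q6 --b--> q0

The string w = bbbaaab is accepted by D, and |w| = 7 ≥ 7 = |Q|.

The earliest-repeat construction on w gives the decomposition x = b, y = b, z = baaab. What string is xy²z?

xy^2z = b·b·b·baaab = bbbbaaab.
Reading y = b takes D from q3 back to q3, so after x·y·y the machine is still in q3, and z then leads to the accepting state q2. Hence bbbbaaab ∈ L(D).

bbbbaaab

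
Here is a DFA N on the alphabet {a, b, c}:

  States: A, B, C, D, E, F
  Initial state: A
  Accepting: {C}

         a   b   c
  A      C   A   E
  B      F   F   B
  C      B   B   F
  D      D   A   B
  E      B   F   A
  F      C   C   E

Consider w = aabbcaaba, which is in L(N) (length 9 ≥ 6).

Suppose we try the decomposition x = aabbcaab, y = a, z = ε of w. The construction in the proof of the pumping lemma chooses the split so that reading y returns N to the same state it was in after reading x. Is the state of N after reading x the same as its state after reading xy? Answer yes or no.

no

Run of N on the first 9 characters of w = a a b b c a a b a:
  step 0: A  (start)
  step 1: C  (read a: A→C)
  step 2: B  (read a: C→B)
  step 3: F  (read b: B→F)
  step 4: C  (read b: F→C)
  step 5: F  (read c: C→F)
  step 6: C  (read a: F→C)
  step 7: B  (read a: C→B)
  step 8: F  (read b: B→F)
  step 9: C  (read a: F→C)

After x (step 8): F. After xy (step 9): C.
They differ (F ≠ C), so y is not a cycle from the state after x; this split is not the one the pumping-lemma construction produces, and pumping y need not keep the string in L(N).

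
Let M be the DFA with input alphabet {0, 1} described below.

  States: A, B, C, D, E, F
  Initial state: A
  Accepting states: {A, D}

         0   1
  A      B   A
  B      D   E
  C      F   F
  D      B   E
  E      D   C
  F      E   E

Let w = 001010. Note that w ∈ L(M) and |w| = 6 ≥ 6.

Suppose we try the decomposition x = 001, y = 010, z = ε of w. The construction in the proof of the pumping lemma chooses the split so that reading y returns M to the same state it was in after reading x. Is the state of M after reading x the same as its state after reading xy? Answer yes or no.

State sequence: A -0-> B -0-> D -1-> E -0-> D -1-> E -0-> D

After x (step 3): E. After xy (step 6): D.
They differ (E ≠ D), so y is not a cycle from the state after x; this split is not the one the pumping-lemma construction produces, and pumping y need not keep the string in L(M).

no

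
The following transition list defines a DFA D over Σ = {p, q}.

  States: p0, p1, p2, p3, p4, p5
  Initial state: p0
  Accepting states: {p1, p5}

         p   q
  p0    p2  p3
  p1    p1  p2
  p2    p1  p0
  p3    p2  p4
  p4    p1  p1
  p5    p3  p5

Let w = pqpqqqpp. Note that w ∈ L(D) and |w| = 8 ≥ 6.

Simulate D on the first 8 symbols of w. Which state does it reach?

p1

State sequence: p0 -p-> p2 -q-> p0 -p-> p2 -q-> p0 -q-> p3 -q-> p4 -p-> p1 -p-> p1

After reading 8 characters, D is in state p1.
(This kind of state-tracing is the core of the pumping-lemma construction: with 6 states, pigeonhole forces a repeat within the first 6 steps.)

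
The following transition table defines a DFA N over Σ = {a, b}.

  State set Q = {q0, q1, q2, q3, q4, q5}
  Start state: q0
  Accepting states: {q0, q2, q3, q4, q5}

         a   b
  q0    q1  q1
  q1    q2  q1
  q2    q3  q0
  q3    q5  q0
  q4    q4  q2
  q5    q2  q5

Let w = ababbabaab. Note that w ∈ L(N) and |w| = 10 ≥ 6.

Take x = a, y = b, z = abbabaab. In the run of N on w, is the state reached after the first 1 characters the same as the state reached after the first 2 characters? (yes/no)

Run of N on the first 2 characters of w = a b:
  step 0: q0  (start)
  step 1: q1  (read a: q0→q1)
  step 2: q1  (read b: q1→q1)

After x (step 1): q1. After xy (step 2): q1.
They match, so y = b drives N around a cycle from q1 back to itself; pumping y any number of times keeps N in q1 before reading z, and xyⁱz ∈ L(N) for every i ≥ 0.

yes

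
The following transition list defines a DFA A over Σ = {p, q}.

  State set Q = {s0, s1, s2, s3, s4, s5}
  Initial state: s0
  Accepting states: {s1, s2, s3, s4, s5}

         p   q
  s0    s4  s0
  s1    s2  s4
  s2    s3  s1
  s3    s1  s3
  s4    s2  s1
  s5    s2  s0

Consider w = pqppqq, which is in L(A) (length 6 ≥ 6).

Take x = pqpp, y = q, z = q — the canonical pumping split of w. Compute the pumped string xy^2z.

xy^2z = pqpp·q·q·q = pqppqqq.
Reading y = q takes A from s3 back to s3, so after x·y·y the machine is still in s3, and z then leads to the accepting state s3. Hence pqppqqq ∈ L(A).

pqppqqq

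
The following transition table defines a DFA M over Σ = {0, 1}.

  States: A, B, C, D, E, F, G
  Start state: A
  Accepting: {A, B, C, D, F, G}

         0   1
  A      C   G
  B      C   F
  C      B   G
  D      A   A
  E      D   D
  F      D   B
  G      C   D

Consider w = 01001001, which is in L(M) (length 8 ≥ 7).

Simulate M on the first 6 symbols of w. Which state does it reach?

Run of M on the first 6 characters of w = 0 1 0 0 1 0:
  step 0: A  (start)
  step 1: C  (read 0: A→C)
  step 2: G  (read 1: C→G)
  step 3: C  (read 0: G→C)
  step 4: B  (read 0: C→B)
  step 5: F  (read 1: B→F)
  step 6: D  (read 0: F→D)

After reading 6 characters, M is in state D.

D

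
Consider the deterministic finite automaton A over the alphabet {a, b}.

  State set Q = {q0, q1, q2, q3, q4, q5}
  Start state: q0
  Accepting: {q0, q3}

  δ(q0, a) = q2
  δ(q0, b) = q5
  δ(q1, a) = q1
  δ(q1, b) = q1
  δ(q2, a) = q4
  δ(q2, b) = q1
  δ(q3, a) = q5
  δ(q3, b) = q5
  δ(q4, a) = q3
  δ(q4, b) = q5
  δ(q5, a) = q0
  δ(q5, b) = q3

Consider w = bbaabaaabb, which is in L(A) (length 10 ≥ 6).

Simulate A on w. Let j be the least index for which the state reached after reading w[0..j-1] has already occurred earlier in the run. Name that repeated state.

Run of A on w = b b a a b a a a b b:
  step 0: q0  (start)
  step 1: q5  (read b: q0→q5)
  step 2: q3  (read b: q5→q3)
  step 3: q5  (read a: q3→q5)   ← first repeat (q5 seen earlier)
  step 4: q0  (read a: q5→q0)
  step 5: q5  (read b: q0→q5)
  step 6: q0  (read a: q5→q0)
  step 7: q2  (read a: q0→q2)
  step 8: q4  (read a: q2→q4)
  step 9: q5  (read b: q4→q5)
  step 10: q3  (read b: q5→q3)

The earliest repeat is at step j = 3: A is in q5, which it already visited at step i = 1.

q5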